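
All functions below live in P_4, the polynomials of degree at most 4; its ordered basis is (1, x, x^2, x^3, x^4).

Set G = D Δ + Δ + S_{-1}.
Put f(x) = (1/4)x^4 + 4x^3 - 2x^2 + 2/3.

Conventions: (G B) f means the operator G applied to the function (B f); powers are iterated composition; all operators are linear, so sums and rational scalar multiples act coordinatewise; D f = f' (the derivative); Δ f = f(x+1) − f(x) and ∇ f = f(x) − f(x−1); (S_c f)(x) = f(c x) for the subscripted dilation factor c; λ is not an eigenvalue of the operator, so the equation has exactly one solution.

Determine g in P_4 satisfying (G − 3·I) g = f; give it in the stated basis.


the result is g(x) = -(1/8)x^4 - (9/8)x^3 - (29/16)x^2 - (63/16)x - 91/12

write g with unknown coordinates in the stated basis and equate coefficients in (G − 3·I) g = f
solving from the highest basis element down gives g = -(1/8)x^4 - (9/8)x^3 - (29/16)x^2 - (63/16)x - 91/12
check: G g = -(1/8)x^4 + (5/8)x^3 - (119/16)x^2 - (189/16)x - 265/12
so G g − 3·g = (1/4)x^4 + 4x^3 - 2x^2 + 2/3 = f ✓


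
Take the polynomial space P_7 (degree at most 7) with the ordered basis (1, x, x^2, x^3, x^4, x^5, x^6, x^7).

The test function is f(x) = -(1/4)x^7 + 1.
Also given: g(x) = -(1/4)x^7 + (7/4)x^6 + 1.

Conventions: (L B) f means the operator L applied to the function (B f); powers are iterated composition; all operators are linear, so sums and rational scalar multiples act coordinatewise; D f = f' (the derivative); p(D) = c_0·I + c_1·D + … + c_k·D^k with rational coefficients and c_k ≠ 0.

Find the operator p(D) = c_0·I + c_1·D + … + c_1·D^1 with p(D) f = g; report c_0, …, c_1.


D^0 f = -(1/4)x^7 + 1
D^1 f = -(7/4)x^6
matching coefficients of g against c_0 f + c_1 Df + … from the top degree down determines the c_i
solution: c_0 = 1, c_1 = -1

c_0 = 1, c_1 = -1


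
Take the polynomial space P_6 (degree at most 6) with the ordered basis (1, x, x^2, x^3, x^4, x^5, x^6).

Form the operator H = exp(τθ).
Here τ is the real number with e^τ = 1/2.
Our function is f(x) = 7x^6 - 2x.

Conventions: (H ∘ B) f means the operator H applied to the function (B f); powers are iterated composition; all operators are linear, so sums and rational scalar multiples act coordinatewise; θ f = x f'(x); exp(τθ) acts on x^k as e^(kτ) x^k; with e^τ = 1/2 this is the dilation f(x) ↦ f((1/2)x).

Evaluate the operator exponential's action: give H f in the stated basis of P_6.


g(x) = (7/64)x^6 - x

exp(τθ) x^k = e^(kτ) x^k; with e^τ = 1/2 this sends x^k to (1/2)^k x^k
x ↦ 1/2 x
x^6 ↦ 1/64 x^6
applying this coordinatewise to f: exp(τθ) f = (7/64)x^6 - x


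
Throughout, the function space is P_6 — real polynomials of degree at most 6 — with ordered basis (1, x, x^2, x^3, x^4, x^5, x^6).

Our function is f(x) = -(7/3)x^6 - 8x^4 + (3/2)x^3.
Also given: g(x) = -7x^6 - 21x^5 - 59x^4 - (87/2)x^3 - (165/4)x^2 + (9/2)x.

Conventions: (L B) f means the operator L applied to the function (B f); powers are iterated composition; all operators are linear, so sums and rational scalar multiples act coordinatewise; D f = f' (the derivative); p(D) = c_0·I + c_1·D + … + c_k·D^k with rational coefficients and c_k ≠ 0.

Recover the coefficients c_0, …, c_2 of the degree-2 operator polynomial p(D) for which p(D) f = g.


D^0 f = -(7/3)x^6 - 8x^4 + (3/2)x^3
D^1 f = -14x^5 - 32x^3 + (9/2)x^2
D^2 f = -70x^4 - 96x^2 + 9x
matching coefficients of g against c_0 f + c_1 Df + … from the top degree down determines the c_i
solution: c_0 = 3, c_1 = 3/2, c_2 = 1/2

c_0 = 3, c_1 = 3/2, c_2 = 1/2


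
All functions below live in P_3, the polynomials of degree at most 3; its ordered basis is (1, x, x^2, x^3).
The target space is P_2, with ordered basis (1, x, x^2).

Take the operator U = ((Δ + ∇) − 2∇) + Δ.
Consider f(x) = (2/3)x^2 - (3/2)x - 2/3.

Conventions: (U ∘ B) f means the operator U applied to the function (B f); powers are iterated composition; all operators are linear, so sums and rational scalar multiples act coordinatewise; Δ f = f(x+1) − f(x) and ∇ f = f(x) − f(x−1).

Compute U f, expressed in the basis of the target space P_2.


Δ f = (4/3)x - 5/6
∇ f = (4/3)x - 13/6
(Δ + ∇) f = (8/3)x - 3
∇ f = (4/3)x - 13/6
(-2∇) f = -(8/3)x + 13/3
((Δ + ∇) − 2∇) f = 4/3
Δ f = (4/3)x - 5/6
(((Δ + ∇) − 2∇) + Δ) f = (4/3)x + 1/2

g(x) = (4/3)x + 1/2


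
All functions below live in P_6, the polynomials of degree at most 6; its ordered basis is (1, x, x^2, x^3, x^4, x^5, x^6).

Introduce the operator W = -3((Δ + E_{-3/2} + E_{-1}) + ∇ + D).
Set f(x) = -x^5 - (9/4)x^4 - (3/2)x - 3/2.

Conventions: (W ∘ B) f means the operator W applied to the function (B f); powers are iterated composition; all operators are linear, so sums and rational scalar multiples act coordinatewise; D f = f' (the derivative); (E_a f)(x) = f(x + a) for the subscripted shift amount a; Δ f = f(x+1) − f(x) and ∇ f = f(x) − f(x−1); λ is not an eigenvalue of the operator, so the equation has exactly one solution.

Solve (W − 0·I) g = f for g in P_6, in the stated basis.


write g with unknown coordinates in the stated basis and equate coefficients in (W − 0·I) g = f
solving from the highest basis element down gives g = (1/6)x^5 + (1/6)x^4 - (23/8)x^3 + (241/96)x^2 + (2165/192)x - 3847/384
check: W g = -x^5 - (9/4)x^4 - (3/2)x - 3/2
so W g − 0·g = -x^5 - (9/4)x^4 - (3/2)x - 3/2 = f ✓

the image equals g(x) = (1/6)x^5 + (1/6)x^4 - (23/8)x^3 + (241/96)x^2 + (2165/192)x - 3847/384


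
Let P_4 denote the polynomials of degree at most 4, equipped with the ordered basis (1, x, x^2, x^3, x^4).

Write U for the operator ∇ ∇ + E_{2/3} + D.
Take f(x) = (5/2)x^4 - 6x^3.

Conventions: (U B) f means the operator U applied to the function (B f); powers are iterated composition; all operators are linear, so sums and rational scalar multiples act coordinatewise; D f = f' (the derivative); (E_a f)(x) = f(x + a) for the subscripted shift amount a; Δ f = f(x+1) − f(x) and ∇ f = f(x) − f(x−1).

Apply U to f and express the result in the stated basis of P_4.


g(x) = (5/2)x^4 + (32/3)x^3 + (20/3)x^2 - (2728/27)x + 5647/81

∇ f = 10x^3 - 33x^2 + 28x - 17/2
∇ ∇ f = 30x^2 - 96x + 71
E_{2/3} f = (5/2)x^4 + (2/3)x^3 - (16/3)x^2 - (136/27)x - 104/81
D f = 10x^3 - 18x^2
(∇ ∇ + E_{2/3} + D) f = (5/2)x^4 + (32/3)x^3 + (20/3)x^2 - (2728/27)x + 5647/81


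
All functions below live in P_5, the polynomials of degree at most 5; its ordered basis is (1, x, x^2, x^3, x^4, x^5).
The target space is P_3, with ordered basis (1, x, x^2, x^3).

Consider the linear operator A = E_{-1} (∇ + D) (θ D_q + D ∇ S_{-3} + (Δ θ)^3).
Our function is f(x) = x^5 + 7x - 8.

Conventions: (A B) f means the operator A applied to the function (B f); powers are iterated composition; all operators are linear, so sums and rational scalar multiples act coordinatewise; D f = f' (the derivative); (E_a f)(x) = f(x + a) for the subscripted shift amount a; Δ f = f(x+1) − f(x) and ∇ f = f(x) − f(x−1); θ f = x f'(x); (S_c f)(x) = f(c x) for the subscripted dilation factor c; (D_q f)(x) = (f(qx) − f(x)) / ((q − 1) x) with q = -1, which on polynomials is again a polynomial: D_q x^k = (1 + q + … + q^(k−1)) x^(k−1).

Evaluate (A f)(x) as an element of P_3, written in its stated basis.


D_q f = x^4 + 7
θ D_q f = 4x^4
S_{-3} f = -243x^5 - 21x - 8
∇ S_{-3} f = -1215x^4 + 2430x^3 - 2430x^2 + 1215x - 264
D ∇ S_{-3} f = -4860x^3 + 7290x^2 - 4860x + 1215
θ f = 5x^5 + 7x
Δ θ f = 25x^4 + 50x^3 + 50x^2 + 25x + 12
θ (Δ θ) f = 100x^4 + 150x^3 + 100x^2 + 25x
Δ θ (Δ θ) f = 400x^3 + 1050x^2 + 1050x + 375
θ (Δ θ) (Δ θ) f = 1200x^3 + 2100x^2 + 1050x
Δ θ (Δ θ) (Δ θ) f = 3600x^2 + 7800x + 4350
(θ D_q + D ∇ S_{-3} + (Δ θ)^3) f = 4x^4 - 4860x^3 + 10890x^2 + 2940x + 5565
∇ (θ D_q + D ∇ S_{-3} + (Δ θ)^3) f = 16x^3 - 14604x^2 + 36376x - 12814
D (θ D_q + D ∇ S_{-3} + (Δ θ)^3) f = 16x^3 - 14580x^2 + 21780x + 2940
(∇ + D) (θ D_q + D ∇ S_{-3} + (Δ θ)^3) f = 32x^3 - 29184x^2 + 58156x - 9874
E_{-1} (∇ + D) (θ D_q + D ∇ S_{-3} + (Δ θ)^3) f = 32x^3 - 29280x^2 + 116620x - 97246

the result is g(x) = 32x^3 - 29280x^2 + 116620x - 97246


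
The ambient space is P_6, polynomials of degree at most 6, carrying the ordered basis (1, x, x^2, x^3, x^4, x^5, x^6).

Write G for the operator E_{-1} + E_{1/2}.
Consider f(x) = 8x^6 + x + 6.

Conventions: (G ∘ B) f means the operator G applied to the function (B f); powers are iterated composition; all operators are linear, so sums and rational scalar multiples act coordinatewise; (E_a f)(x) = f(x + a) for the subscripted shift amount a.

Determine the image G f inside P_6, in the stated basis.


g(x) = 16x^6 - 24x^5 + 150x^4 - 140x^3 + (255/2)x^2 - (89/2)x + 157/8

E_{-1} f = 8x^6 - 48x^5 + 120x^4 - 160x^3 + 120x^2 - 47x + 13
E_{1/2} f = 8x^6 + 24x^5 + 30x^4 + 20x^3 + (15/2)x^2 + (5/2)x + 53/8
(E_{-1} + E_{1/2}) f = 16x^6 - 24x^5 + 150x^4 - 140x^3 + (255/2)x^2 - (89/2)x + 157/8


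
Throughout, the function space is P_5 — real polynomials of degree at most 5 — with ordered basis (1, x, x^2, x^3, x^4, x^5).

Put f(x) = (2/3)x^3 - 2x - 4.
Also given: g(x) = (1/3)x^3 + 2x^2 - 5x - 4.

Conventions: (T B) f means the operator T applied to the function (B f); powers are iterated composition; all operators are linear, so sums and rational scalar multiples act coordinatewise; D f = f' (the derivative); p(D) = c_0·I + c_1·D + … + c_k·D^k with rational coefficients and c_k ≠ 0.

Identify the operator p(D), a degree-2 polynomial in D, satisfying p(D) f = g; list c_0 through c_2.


D^0 f = (2/3)x^3 - 2x - 4
D^1 f = 2x^2 - 2
D^2 f = 4x
matching coefficients of g against c_0 f + c_1 Df + … from the top degree down determines the c_i
solution: c_0 = 1/2, c_1 = 1, c_2 = -1

p(D) = (1/2)·I + D − D^2, i.e. c_0 = 1/2, c_1 = 1, c_2 = -1


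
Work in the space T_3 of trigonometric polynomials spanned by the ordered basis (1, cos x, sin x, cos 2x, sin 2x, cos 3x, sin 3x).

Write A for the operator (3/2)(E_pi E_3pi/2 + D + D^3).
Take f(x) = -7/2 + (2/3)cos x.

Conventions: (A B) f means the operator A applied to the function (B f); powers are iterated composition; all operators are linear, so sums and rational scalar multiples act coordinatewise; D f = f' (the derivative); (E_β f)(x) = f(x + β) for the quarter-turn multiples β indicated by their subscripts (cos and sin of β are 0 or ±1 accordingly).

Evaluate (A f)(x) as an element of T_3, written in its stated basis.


E_3pi/2 f = -7/2 + (2/3)sin x
E_pi E_3pi/2 f = -7/2 - (2/3)sin x
D f = -(2/3)sin x
D f = -(2/3)sin x
D D f = -(2/3)cos x
D D D f = (2/3)sin x
(E_pi E_3pi/2 + D + D^3) f = -7/2 - (2/3)sin x
((3/2)(E_pi E_3pi/2 + D + D^3)) f = -21/4 - sin x

g(x) = -21/4 - sin x


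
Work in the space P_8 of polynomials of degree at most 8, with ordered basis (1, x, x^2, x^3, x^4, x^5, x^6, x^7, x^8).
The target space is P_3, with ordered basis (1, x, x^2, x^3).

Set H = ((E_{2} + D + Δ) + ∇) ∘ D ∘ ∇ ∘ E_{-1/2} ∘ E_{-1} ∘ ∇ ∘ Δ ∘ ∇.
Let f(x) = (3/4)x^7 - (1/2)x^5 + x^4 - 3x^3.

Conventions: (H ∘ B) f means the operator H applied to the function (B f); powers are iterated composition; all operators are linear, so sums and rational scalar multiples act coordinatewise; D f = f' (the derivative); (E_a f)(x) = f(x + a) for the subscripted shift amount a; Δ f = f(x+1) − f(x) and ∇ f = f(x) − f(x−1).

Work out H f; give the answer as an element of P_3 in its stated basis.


the result is g(x) = 1890x^2 + 9450x - 54615/2

∇ f = (21/4)x^6 - (63/4)x^5 + (95/4)x^4 - (69/4)x^3 - (17/4)x^2 + (41/4)x - 15/4
Δ ∇ f = (63/2)x^5 + (85/2)x^3 + 12x^2 - (25/2)x + 2
∇ (Δ ∘ ∇) f = (315/2)x^4 - 315x^3 + (885/2)x^2 - 261x + 99/2
E_{-1} ∇ (Δ ∘ ∇) f = (315/2)x^4 - 945x^3 + (4665/2)x^2 - 2721x + 2451/2
E_{-1/2} E_{-1} ∇ (Δ ∘ ∇) f = (315/2)x^4 - 1260x^3 + (15945/4)x^2 - 5841x + 105507/32
∇ (E_{-1/2} ∘ E_{-1} ∘ ∇) (Δ ∘ ∇) f = 630x^3 - 4725x^2 + (24765/2)x - 44979/4
D ∇ (E_{-1/2} ∘ E_{-1} ∘ ∇) (Δ ∘ ∇) f = 1890x^2 - 9450x + 24765/2
E_{2} (D ∘ ∇ ∘ E_{-1/2} ∘ E_{-1} ∘ ∇) (Δ ∘ ∇) f = 1890x^2 - 1890x + 2085/2
D (D ∘ ∇ ∘ E_{-1/2} ∘ E_{-1} ∘ ∇) (Δ ∘ ∇) f = 3780x - 9450
Δ (D ∘ ∇ ∘ E_{-1/2} ∘ E_{-1} ∘ ∇) (Δ ∘ ∇) f = 3780x - 7560
(E_{2} + D + Δ) (D ∘ ∇ ∘ E_{-1/2} ∘ E_{-1} ∘ ∇) (Δ ∘ ∇) f = 1890x^2 + 5670x - 31935/2
∇ (D ∘ ∇ ∘ E_{-1/2} ∘ E_{-1} ∘ ∇) (Δ ∘ ∇) f = 3780x - 11340
((E_{2} + D + Δ) + ∇) (D ∘ ∇ ∘ E_{-1/2} ∘ E_{-1} ∘ ∇) (Δ ∘ ∇) f = 1890x^2 + 9450x - 54615/2


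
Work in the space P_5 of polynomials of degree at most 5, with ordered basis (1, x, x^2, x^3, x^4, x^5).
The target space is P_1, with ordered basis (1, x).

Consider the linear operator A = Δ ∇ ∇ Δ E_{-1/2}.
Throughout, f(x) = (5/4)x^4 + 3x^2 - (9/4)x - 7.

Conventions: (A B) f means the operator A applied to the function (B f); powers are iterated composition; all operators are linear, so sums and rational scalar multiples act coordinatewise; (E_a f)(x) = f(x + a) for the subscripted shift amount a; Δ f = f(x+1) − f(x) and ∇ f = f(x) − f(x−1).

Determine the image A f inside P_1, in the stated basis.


E_{-1/2} f = (5/4)x^4 - (5/2)x^3 + (39/8)x^2 - (47/8)x - 323/64
Δ E_{-1/2} f = 5x^3 + (29/4)x - 9/4
∇ Δ E_{-1/2} f = 15x^2 - 15x + 49/4
∇ (∇ Δ) E_{-1/2} f = 30x - 30
Δ ∇ (∇ Δ) E_{-1/2} f = 30

g(x) = 30


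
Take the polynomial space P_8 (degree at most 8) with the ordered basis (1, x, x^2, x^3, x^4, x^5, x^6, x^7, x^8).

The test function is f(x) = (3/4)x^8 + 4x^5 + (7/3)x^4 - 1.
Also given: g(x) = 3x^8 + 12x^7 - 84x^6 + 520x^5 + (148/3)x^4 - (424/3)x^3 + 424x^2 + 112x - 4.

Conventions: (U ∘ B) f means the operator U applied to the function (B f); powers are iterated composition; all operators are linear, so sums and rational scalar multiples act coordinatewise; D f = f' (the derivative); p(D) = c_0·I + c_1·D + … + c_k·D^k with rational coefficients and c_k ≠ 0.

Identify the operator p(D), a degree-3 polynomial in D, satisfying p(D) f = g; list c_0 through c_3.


p(D) = 4·I + 2·D − 2·D^2 + 2·D^3, i.e. c_0 = 4, c_1 = 2, c_2 = -2, c_3 = 2

D^0 f = (3/4)x^8 + 4x^5 + (7/3)x^4 - 1
D^1 f = 6x^7 + 20x^4 + (28/3)x^3
D^2 f = 42x^6 + 80x^3 + 28x^2
D^3 f = 252x^5 + 240x^2 + 56x
matching coefficients of g against c_0 f + c_1 Df + … from the top degree down determines the c_i
solution: c_0 = 4, c_1 = 2, c_2 = -2, c_3 = 2


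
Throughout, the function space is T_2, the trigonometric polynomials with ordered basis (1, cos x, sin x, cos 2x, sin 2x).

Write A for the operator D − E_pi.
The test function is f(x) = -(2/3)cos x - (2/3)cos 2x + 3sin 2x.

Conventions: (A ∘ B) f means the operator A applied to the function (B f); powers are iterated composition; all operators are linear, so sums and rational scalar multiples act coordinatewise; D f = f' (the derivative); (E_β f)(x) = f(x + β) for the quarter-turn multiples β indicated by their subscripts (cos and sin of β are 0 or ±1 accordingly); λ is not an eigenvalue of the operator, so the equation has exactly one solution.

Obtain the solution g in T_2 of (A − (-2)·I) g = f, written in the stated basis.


write g with unknown coordinates in the stated basis and equate coefficients in (A − (-2)·I) g = f
solving from the highest basis element down gives g = -(1/5)cos x - (1/15)sin x - (4/3)cos 2x + (1/3)sin 2x
check: A g = -(4/15)cos x + (2/15)sin x + 2cos 2x + (7/3)sin 2x
so A g − (-2)·g = -(2/3)cos x - (2/3)cos 2x + 3sin 2x = f ✓

the image equals g(x) = -(1/5)cos x - (1/15)sin x - (4/3)cos 2x + (1/3)sin 2x


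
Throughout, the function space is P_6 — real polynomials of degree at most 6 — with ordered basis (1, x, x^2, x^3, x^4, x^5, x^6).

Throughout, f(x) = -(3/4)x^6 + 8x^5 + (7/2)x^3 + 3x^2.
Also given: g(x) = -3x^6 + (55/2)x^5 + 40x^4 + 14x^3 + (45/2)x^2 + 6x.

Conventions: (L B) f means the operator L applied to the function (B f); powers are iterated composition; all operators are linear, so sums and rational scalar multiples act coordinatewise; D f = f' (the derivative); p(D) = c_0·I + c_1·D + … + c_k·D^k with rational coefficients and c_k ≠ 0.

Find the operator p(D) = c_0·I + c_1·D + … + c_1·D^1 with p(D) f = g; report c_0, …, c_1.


p(D) = 4·I + D, i.e. c_0 = 4, c_1 = 1

D^0 f = -(3/4)x^6 + 8x^5 + (7/2)x^3 + 3x^2
D^1 f = -(9/2)x^5 + 40x^4 + (21/2)x^2 + 6x
matching coefficients of g against c_0 f + c_1 Df + … from the top degree down determines the c_i
solution: c_0 = 4, c_1 = 1


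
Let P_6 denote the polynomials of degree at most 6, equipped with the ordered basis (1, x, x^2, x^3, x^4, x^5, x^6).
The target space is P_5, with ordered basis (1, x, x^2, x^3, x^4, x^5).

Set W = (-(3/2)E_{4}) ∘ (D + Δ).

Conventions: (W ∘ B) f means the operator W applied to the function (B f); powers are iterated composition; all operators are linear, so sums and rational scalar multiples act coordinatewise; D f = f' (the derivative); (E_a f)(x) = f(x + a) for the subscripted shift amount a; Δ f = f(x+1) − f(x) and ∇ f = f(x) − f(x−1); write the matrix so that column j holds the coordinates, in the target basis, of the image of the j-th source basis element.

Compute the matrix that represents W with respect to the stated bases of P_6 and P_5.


the matrix is [[0, -3, -51/2, -327/2, -1875/2, -10143/2, -53019/2]; [0, 0, -6, -153/2, -654, -9375/2, -30429]; [0, 0, 0, -9, -153, -1635, -28125/2]; [0, 0, 0, 0, -12, -255, -3270]; [0, 0, 0, 0, 0, -15, -765/2]; [0, 0, 0, 0, 0, 0, -18]] (rows listed top to bottom)

image of 1: 0
image of x: -3
image of x^2: -6x - 51/2
image of x^3: -9x^2 - (153/2)x - 327/2
image of x^4: -12x^3 - 153x^2 - 654x - 1875/2
image of x^5: -15x^4 - 255x^3 - 1635x^2 - (9375/2)x - 10143/2
image of x^6: -18x^5 - (765/2)x^4 - 3270x^3 - (28125/2)x^2 - 30429x - 53019/2
each image's coordinates form column j of the matrix


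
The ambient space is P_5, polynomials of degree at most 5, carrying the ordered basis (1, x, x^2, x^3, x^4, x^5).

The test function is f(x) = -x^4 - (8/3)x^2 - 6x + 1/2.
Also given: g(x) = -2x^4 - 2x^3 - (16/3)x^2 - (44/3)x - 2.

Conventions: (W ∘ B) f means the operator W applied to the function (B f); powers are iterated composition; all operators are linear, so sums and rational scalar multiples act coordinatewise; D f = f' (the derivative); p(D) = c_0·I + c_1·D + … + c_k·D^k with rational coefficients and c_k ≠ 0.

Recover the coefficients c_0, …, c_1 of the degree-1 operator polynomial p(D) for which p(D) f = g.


D^0 f = -x^4 - (8/3)x^2 - 6x + 1/2
D^1 f = -4x^3 - (16/3)x - 6
matching coefficients of g against c_0 f + c_1 Df + … from the top degree down determines the c_i
solution: c_0 = 2, c_1 = 1/2

p(D) = 2·I + (1/2)·D, i.e. c_0 = 2, c_1 = 1/2


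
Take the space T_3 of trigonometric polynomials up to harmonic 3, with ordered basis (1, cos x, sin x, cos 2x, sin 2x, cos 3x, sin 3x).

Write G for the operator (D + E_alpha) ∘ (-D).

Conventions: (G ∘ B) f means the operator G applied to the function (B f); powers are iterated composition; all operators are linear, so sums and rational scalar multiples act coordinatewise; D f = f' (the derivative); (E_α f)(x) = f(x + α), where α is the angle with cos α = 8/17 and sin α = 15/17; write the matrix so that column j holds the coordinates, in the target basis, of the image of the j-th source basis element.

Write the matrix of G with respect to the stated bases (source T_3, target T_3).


image of 1: 0
image of cos x: (32/17)cos x + (8/17)sin x
image of sin x: -(8/17)cos x + (32/17)sin x
image of cos 2x: (1636/289)cos 2x - (322/289)sin 2x
image of sin 2x: (322/289)cos 2x + (1636/289)sin 2x
image of cos 3x: (42732/4913)cos 3x - (14664/4913)sin 3x
image of sin 3x: (14664/4913)cos 3x + (42732/4913)sin 3x
each image's coordinates form column j of the matrix

the matrix is [[0, 0, 0, 0, 0, 0, 0]; [0, 32/17, -8/17, 0, 0, 0, 0]; [0, 8/17, 32/17, 0, 0, 0, 0]; [0, 0, 0, 1636/289, 322/289, 0, 0]; [0, 0, 0, -322/289, 1636/289, 0, 0]; [0, 0, 0, 0, 0, 42732/4913, 14664/4913]; [0, 0, 0, 0, 0, -14664/4913, 42732/4913]] (rows listed top to bottom)


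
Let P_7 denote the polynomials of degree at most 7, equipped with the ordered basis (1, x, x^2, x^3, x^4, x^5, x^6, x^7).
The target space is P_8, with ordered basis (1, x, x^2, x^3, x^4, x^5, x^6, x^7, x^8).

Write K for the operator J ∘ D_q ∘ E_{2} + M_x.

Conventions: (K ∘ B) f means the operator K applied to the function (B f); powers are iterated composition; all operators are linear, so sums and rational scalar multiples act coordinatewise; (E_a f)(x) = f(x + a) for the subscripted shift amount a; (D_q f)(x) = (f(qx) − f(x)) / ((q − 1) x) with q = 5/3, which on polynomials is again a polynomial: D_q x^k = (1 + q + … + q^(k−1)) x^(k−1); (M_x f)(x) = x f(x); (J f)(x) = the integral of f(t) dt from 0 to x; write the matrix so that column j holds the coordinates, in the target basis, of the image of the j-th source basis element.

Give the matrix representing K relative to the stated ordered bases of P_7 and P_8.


image of 1: x
image of x: x^2 + x
image of x^2: x^3 + (4/3)x^2 + 4x
image of x^3: x^4 + (49/27)x^3 + 8x^2 + 12x
image of x^4: x^5 + (68/27)x^4 + (392/27)x^3 + 32x^2 + 32x
image of x^5: x^6 + (1441/405)x^5 + (680/27)x^4 + (1960/27)x^3 + (320/3)x^2 + 80x
image of x^6: x^7 + (3724/729)x^6 + (5764/135)x^5 + (1360/9)x^4 + (7840/27)x^3 + 320x^2 + 192x
image of x^7: x^8 + (37969/5103)x^7 + (52136/729)x^6 + (40348/135)x^5 + (19040/27)x^4 + (27440/27)x^3 + 896x^2 + 448x
each image's coordinates form column j of the matrix

the matrix is [[0, 0, 0, 0, 0, 0, 0, 0]; [1, 1, 4, 12, 32, 80, 192, 448]; [0, 1, 4/3, 8, 32, 320/3, 320, 896]; [0, 0, 1, 49/27, 392/27, 1960/27, 7840/27, 27440/27]; [0, 0, 0, 1, 68/27, 680/27, 1360/9, 19040/27]; [0, 0, 0, 0, 1, 1441/405, 5764/135, 40348/135]; [0, 0, 0, 0, 0, 1, 3724/729, 52136/729]; [0, 0, 0, 0, 0, 0, 1, 37969/5103]; [0, 0, 0, 0, 0, 0, 0, 1]] (rows listed top to bottom)


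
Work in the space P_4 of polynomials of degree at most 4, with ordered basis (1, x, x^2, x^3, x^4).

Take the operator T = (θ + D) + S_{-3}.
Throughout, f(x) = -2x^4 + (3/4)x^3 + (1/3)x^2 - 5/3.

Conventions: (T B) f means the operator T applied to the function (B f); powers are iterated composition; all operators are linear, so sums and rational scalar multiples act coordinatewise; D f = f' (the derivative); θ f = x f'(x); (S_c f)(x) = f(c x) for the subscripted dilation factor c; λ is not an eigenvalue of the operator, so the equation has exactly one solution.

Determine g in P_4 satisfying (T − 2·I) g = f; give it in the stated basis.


write g with unknown coordinates in the stated basis and equate coefficients in (T − 2·I) g = f
solving from the highest basis element down gives g = -(2/83)x^4 - (281/8632)x^3 + (11161/233064)x^2 + (11161/466128)x + 788041/466128
check: T g = -(170/83)x^4 + (739/1079)x^3 + (50005/116532)x^2 + (11161/233064)x + 399601/233064
so T g − 2·g = -2x^4 + (3/4)x^3 + (1/3)x^2 - 5/3 = f ✓

the result is g(x) = -(2/83)x^4 - (281/8632)x^3 + (11161/233064)x^2 + (11161/466128)x + 788041/466128


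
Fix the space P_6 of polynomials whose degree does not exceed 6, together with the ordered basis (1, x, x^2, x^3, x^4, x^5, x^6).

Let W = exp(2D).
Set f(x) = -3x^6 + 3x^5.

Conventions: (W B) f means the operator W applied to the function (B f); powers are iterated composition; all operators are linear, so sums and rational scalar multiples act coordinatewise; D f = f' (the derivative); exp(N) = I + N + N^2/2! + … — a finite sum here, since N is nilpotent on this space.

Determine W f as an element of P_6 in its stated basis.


the image equals g(x) = -3x^6 - 33x^5 - 150x^4 - 360x^3 - 480x^2 - 336x - 96

order-1 term: -36x^5 + 30x^4
order-2 term: -180x^4 + 120x^3
order-3 term: -480x^3 + 240x^2
order-4 term: -720x^2 + 240x
order-5 term: -576x + 96
order-6 term: -192
the series for exp(2D) f terminates at order 6
exp(2D) f = -3x^6 - 33x^5 - 150x^4 - 360x^3 - 480x^2 - 336x - 96


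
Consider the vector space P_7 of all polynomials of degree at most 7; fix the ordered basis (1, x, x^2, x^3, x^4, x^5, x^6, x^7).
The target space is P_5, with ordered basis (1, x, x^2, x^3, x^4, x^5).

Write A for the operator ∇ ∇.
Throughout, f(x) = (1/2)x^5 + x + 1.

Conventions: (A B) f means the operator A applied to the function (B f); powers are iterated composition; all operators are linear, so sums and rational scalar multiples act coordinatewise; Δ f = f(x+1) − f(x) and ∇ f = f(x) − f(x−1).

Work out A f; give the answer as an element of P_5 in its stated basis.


∇ f = (5/2)x^4 - 5x^3 + 5x^2 - (5/2)x + 3/2
∇ ∇ f = 10x^3 - 30x^2 + 35x - 15

the image equals g(x) = 10x^3 - 30x^2 + 35x - 15


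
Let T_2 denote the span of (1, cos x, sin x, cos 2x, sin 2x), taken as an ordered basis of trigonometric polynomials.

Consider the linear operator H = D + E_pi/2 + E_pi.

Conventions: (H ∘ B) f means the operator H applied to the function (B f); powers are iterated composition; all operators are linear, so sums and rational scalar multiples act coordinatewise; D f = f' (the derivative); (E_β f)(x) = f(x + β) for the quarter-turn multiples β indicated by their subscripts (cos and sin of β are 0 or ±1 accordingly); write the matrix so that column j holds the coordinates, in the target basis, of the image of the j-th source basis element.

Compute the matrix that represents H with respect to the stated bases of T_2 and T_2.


image of 1: 2
image of cos x: -cos x - 2sin x
image of sin x: 2cos x - sin x
image of cos 2x: -2sin 2x
image of sin 2x: 2cos 2x
each image's coordinates form column j of the matrix

the matrix is [[2, 0, 0, 0, 0]; [0, -1, 2, 0, 0]; [0, -2, -1, 0, 0]; [0, 0, 0, 0, 2]; [0, 0, 0, -2, 0]] (rows listed top to bottom)


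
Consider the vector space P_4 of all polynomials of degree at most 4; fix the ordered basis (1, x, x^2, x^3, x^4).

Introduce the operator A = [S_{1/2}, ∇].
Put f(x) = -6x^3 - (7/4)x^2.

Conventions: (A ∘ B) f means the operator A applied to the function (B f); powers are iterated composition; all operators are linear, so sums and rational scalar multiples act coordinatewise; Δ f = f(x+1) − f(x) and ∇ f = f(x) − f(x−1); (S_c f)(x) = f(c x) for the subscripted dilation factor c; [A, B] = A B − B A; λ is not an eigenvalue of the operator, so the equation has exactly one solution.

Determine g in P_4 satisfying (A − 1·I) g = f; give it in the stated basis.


g(x) = 6x^3 + 4x^2 - (19/4)x - 1/8

write g with unknown coordinates in the stated basis and equate coefficients in (A − 1·I) g = f
solving from the highest basis element down gives g = 6x^3 + 4x^2 - (19/4)x - 1/8
check: A g = (9/4)x^2 - (19/4)x - 1/8
so A g − 1·g = -6x^3 - (7/4)x^2 = f ✓


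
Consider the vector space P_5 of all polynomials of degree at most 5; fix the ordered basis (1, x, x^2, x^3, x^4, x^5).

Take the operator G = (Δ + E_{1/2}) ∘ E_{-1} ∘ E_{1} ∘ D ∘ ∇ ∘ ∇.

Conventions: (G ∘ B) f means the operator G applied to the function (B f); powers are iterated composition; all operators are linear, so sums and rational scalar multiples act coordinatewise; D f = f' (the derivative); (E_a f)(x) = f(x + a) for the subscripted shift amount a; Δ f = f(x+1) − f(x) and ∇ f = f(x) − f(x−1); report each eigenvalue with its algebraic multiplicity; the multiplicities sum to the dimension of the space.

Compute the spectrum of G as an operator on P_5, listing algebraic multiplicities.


image of 1: 0
image of x: 0
image of x^2: 0
image of x^3: 6
image of x^4: 24x + 12
image of x^5: 60x^2 + 60x - 35
the matrix is upper triangular; its diagonal is (0, 0, 0, 0, 0, 0)
for a triangular matrix the eigenvalues are the diagonal entries, with algebraic multiplicity their repetition count

λ = 0 (multiplicity 6)


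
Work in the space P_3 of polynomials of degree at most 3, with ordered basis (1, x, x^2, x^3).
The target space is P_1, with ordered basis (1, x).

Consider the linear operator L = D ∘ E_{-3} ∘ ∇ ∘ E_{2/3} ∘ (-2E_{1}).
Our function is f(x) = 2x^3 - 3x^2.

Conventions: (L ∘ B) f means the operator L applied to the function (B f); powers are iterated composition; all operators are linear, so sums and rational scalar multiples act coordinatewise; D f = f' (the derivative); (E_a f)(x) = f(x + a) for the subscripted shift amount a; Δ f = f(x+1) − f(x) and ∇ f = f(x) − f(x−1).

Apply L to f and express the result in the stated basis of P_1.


E_{1} f = 2x^3 + 3x^2 - 1
(-2E_{1}) f = -4x^3 - 6x^2 + 2
E_{2/3} (-2E_{1}) f = -4x^3 - 14x^2 - (40/3)x - 50/27
∇ E_{2/3} (-2E_{1}) f = -12x^2 - 16x - 10/3
E_{-3} ∇ E_{2/3} (-2E_{1}) f = -12x^2 + 56x - 190/3
D (E_{-3} ∘ ∇ ∘ E_{2/3}) (-2E_{1}) f = -24x + 56

the result is g(x) = -24x + 56


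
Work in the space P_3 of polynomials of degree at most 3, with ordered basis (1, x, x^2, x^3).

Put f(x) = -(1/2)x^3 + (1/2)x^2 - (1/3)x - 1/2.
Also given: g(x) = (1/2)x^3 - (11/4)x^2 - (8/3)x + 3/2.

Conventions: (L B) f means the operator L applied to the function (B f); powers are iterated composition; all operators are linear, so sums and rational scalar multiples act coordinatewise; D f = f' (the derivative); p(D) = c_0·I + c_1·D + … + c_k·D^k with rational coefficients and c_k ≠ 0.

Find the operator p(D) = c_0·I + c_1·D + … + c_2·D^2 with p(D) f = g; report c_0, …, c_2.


c_0 = -1, c_1 = 3/2, c_2 = 3/2

D^0 f = -(1/2)x^3 + (1/2)x^2 - (1/3)x - 1/2
D^1 f = -(3/2)x^2 + x - 1/3
D^2 f = -3x + 1
matching coefficients of g against c_0 f + c_1 Df + … from the top degree down determines the c_i
solution: c_0 = -1, c_1 = 3/2, c_2 = 3/2


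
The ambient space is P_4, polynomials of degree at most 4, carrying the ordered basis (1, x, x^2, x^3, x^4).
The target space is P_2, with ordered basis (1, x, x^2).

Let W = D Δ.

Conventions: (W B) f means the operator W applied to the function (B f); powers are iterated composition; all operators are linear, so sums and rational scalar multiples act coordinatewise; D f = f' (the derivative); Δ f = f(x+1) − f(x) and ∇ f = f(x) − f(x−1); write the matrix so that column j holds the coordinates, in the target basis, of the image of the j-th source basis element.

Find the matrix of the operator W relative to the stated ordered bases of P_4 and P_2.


image of 1: 0
image of x: 0
image of x^2: 2
image of x^3: 6x + 3
image of x^4: 12x^2 + 12x + 4
each image's coordinates form column j of the matrix

the matrix is [[0, 0, 2, 3, 4]; [0, 0, 0, 6, 12]; [0, 0, 0, 0, 12]] (rows listed top to bottom)


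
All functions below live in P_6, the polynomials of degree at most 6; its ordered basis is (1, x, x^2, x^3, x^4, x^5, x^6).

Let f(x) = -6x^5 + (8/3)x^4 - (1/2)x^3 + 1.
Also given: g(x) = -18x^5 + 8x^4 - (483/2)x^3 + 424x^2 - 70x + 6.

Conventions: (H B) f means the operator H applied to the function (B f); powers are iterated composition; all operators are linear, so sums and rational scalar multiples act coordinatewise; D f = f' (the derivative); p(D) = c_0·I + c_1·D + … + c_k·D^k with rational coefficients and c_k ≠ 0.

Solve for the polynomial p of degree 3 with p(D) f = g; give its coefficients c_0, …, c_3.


D^0 f = -6x^5 + (8/3)x^4 - (1/2)x^3 + 1
D^1 f = -30x^4 + (32/3)x^3 - (3/2)x^2
D^2 f = -120x^3 + 32x^2 - 3x
D^3 f = -360x^2 + 64x - 3
matching coefficients of g against c_0 f + c_1 Df + … from the top degree down determines the c_i
solution: c_0 = 3, c_1 = 0, c_2 = 2, c_3 = -1

p(D) = 3·I + 2·D^2 − D^3, i.e. c_0 = 3, c_1 = 0, c_2 = 2, c_3 = -1


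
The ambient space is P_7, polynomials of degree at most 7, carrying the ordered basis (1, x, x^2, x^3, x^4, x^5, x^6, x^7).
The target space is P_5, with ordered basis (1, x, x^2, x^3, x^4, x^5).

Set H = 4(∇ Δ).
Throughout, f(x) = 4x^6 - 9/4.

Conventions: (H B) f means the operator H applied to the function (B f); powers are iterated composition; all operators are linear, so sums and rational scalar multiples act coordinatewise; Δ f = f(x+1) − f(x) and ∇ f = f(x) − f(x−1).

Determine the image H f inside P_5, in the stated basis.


Δ f = 24x^5 + 60x^4 + 80x^3 + 60x^2 + 24x + 4
∇ Δ f = 120x^4 + 120x^2 + 8
(4(∇ Δ)) f = 480x^4 + 480x^2 + 32

the result is g(x) = 480x^4 + 480x^2 + 32


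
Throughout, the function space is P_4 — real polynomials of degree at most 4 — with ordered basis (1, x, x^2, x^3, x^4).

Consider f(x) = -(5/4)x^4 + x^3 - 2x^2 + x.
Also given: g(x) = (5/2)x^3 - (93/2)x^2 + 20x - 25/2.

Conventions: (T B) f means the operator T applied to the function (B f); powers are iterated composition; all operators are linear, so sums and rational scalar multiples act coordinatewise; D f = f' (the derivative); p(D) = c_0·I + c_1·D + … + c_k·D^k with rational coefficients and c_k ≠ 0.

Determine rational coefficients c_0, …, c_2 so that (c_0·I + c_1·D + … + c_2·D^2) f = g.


p(D) = -(1/2)·D + 3·D^2, i.e. c_0 = 0, c_1 = -1/2, c_2 = 3

D^0 f = -(5/4)x^4 + x^3 - 2x^2 + x
D^1 f = -5x^3 + 3x^2 - 4x + 1
D^2 f = -15x^2 + 6x - 4
matching coefficients of g against c_0 f + c_1 Df + … from the top degree down determines the c_i
solution: c_0 = 0, c_1 = -1/2, c_2 = 3


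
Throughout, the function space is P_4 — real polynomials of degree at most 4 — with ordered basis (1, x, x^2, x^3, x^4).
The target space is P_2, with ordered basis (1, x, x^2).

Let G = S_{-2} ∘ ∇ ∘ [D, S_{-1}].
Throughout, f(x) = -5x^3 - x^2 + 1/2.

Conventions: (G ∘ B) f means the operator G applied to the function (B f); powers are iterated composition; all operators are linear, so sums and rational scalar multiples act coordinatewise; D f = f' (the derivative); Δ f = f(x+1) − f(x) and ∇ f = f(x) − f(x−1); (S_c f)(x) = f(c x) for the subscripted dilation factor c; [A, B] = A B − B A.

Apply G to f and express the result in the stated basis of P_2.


g(x) = -120x - 34

S_{-1} f = 5x^3 - x^2 + 1/2
D S_{-1} f = 15x^2 - 2x
D f = -15x^2 - 2x
S_{-1} D f = -15x^2 + 2x
[D, S_{-1}] f = 30x^2 - 4x
∇ [D, S_{-1}] f = 60x - 34
S_{-2} ∇ [D, S_{-1}] f = -120x - 34


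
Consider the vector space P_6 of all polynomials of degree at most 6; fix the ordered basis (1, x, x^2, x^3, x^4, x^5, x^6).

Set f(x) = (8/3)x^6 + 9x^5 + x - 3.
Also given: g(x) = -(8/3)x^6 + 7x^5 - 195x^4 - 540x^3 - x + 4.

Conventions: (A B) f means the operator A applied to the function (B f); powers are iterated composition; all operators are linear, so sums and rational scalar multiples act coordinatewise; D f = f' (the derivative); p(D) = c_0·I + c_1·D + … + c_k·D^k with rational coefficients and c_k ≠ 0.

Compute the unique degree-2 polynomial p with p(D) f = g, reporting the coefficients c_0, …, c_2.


D^0 f = (8/3)x^6 + 9x^5 + x - 3
D^1 f = 16x^5 + 45x^4 + 1
D^2 f = 80x^4 + 180x^3
matching coefficients of g against c_0 f + c_1 Df + … from the top degree down determines the c_i
solution: c_0 = -1, c_1 = 1, c_2 = -3

p(D) = -I + D − 3·D^2, i.e. c_0 = -1, c_1 = 1, c_2 = -3


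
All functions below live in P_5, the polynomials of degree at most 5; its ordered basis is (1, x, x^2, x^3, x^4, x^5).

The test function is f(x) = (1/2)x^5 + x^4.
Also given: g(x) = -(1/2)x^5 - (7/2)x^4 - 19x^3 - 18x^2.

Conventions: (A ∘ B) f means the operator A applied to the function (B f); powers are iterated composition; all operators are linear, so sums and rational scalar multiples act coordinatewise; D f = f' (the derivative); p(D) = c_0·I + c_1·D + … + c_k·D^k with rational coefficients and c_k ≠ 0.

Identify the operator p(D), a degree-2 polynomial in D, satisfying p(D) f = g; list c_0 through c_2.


D^0 f = (1/2)x^5 + x^4
D^1 f = (5/2)x^4 + 4x^3
D^2 f = 10x^3 + 12x^2
matching coefficients of g against c_0 f + c_1 Df + … from the top degree down determines the c_i
solution: c_0 = -1, c_1 = -1, c_2 = -3/2

p(D) = -I − D − (3/2)·D^2, i.e. c_0 = -1, c_1 = -1, c_2 = -3/2


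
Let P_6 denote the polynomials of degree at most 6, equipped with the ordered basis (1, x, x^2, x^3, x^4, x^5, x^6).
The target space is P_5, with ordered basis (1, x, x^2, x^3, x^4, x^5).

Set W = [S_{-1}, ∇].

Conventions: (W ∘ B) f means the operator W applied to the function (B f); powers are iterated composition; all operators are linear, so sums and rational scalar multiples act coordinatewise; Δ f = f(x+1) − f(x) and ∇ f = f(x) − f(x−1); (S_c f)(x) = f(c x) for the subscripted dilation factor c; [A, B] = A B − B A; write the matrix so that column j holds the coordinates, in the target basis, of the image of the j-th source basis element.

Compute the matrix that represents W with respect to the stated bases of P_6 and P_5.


image of 1: 0
image of x: 2
image of x^2: -4x
image of x^3: 6x^2 + 2
image of x^4: -8x^3 - 8x
image of x^5: 10x^4 + 20x^2 + 2
image of x^6: -12x^5 - 40x^3 - 12x
each image's coordinates form column j of the matrix

the matrix is [[0, 2, 0, 2, 0, 2, 0]; [0, 0, -4, 0, -8, 0, -12]; [0, 0, 0, 6, 0, 20, 0]; [0, 0, 0, 0, -8, 0, -40]; [0, 0, 0, 0, 0, 10, 0]; [0, 0, 0, 0, 0, 0, -12]] (rows listed top to bottom)


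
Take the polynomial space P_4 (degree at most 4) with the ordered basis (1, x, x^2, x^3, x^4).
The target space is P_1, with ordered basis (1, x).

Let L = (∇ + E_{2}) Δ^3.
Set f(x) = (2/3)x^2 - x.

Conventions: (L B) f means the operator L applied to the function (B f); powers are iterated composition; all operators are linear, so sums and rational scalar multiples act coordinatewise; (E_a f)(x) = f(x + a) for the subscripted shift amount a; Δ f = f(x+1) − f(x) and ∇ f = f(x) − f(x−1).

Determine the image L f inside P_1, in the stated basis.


Δ f = (4/3)x - 1/3
Δ Δ f = 4/3
Δ Δ Δ f = 0
∇ Δ^3 f = 0
E_{2} Δ^3 f = 0
(∇ + E_{2}) Δ^3 f = 0

g(x) = 0


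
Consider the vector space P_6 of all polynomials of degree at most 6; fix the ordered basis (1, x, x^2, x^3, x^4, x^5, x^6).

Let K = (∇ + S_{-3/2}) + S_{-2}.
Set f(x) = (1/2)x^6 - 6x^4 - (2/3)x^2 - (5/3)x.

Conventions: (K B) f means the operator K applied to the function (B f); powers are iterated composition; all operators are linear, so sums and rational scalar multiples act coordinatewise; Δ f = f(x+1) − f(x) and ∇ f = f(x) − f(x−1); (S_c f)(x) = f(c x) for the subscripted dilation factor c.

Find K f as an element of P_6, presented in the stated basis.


the image equals g(x) = (4825/128)x^6 + 3x^5 - (1071/8)x^4 - 14x^3 + (73/3)x^2 - (33/2)x + 9/2

∇ f = 3x^5 - (15/2)x^4 - 14x^3 + (57/2)x^2 - (67/3)x + 9/2
S_{-3/2} f = (729/128)x^6 - (243/8)x^4 - (3/2)x^2 + (5/2)x
(∇ + S_{-3/2}) f = (729/128)x^6 + 3x^5 - (303/8)x^4 - 14x^3 + 27x^2 - (119/6)x + 9/2
S_{-2} f = 32x^6 - 96x^4 - (8/3)x^2 + (10/3)x
((∇ + S_{-3/2}) + S_{-2}) f = (4825/128)x^6 + 3x^5 - (1071/8)x^4 - 14x^3 + (73/3)x^2 - (33/2)x + 9/2


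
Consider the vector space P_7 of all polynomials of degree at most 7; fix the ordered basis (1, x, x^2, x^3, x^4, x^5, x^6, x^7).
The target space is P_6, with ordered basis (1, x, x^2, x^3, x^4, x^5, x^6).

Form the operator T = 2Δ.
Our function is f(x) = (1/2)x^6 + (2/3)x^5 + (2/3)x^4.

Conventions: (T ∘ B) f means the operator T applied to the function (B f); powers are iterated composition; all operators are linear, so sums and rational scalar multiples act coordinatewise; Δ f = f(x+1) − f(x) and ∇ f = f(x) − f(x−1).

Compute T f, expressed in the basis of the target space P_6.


Δ f = 3x^5 + (65/6)x^4 + (58/3)x^3 + (109/6)x^2 + 9x + 11/6
(2Δ) f = 6x^5 + (65/3)x^4 + (116/3)x^3 + (109/3)x^2 + 18x + 11/3

the image equals g(x) = 6x^5 + (65/3)x^4 + (116/3)x^3 + (109/3)x^2 + 18x + 11/3


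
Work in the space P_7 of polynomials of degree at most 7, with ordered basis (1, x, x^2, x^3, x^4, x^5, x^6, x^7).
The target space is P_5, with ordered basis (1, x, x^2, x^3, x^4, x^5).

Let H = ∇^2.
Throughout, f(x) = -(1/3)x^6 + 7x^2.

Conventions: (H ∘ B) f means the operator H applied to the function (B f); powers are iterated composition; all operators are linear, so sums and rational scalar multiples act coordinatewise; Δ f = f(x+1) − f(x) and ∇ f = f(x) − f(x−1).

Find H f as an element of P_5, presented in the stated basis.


the image equals g(x) = -10x^4 + 40x^3 - 70x^2 + 60x - 20/3

∇ f = -2x^5 + 5x^4 - (20/3)x^3 + 5x^2 + 12x - 20/3
∇ ∇ f = -10x^4 + 40x^3 - 70x^2 + 60x - 20/3
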